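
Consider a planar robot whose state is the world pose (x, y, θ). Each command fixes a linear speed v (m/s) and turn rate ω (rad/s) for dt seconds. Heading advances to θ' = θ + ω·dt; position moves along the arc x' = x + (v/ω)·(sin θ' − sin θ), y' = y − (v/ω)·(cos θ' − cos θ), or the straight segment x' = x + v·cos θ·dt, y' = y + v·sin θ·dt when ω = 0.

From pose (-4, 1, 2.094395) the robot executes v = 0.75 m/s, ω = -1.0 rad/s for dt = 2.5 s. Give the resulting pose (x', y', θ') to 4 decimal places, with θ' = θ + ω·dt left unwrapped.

(-3.0545, 2.0641, -0.4056)

θ' = 2.0944 + -1.0·2.5 = -0.4056
R = v/ω = 0.75/-1.0 = -0.7500
x' = -4 + -0.7500·(sin -0.4056 − sin 2.0944) = -3.0545
y' = 1 − -0.7500·(cos -0.4056 − cos 2.0944) = 2.0641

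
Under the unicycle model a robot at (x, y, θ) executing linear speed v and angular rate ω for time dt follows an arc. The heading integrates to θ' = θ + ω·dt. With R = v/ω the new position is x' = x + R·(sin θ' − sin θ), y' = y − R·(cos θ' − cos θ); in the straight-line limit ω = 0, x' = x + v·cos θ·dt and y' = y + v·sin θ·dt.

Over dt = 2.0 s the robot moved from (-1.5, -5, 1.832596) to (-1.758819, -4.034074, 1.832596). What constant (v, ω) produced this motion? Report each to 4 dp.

v = 0.5000, ω = 0.0000

Δθ = 1.832596 − 1.832596 = 0.000000
ω = Δθ/dt = 0.000000/2.0 = 0.0000
ω = 0 → v = (Δx·cos θ + Δy·sin θ)/dt = 0.5000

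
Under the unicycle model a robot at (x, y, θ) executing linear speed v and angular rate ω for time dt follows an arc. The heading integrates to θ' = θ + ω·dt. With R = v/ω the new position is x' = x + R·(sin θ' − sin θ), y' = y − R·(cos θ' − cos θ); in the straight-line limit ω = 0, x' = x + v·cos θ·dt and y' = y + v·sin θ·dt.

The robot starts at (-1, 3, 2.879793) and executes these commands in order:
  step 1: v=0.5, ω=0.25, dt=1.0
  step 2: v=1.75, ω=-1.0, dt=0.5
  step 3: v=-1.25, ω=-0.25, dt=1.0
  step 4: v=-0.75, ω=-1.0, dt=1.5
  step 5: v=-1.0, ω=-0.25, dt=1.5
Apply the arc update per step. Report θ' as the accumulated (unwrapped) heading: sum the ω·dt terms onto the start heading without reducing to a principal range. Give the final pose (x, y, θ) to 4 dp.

(-2.4157, 0.5782, 0.5048)

step 1: θ'=3.1298 (R=2.0000) → pose (-1.4940, 3.0680, 3.1298)
step 2: θ'=2.6298 (R=-1.7500) → pose (-2.3304, 3.2921, 2.6298)
step 3: θ'=2.3798 (R=5.0000) → pose (-1.3281, 2.5508, 2.3798)
step 4: θ'=0.8798 (R=0.7500) → pose (-1.2678, 1.5301, 0.8798)
step 5: θ'=0.5048 (R=4.0000) → pose (-2.4157, 0.5782, 0.5048)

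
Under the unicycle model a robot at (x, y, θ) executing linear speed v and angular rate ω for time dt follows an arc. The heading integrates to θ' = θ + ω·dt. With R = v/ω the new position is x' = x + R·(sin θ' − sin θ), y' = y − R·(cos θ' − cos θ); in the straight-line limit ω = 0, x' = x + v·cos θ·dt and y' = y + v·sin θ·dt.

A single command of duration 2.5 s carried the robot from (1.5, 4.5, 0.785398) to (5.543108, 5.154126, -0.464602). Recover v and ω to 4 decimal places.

v = 1.7500, ω = -0.5000

Δθ = -0.464602 − 0.785398 = -1.250000
ω = Δθ/dt = -1.250000/2.5 = -0.5000
R = Δx/(sin θ' − sin θ) = -3.5000
v = R·ω = -3.5000·-0.5000 = 1.7500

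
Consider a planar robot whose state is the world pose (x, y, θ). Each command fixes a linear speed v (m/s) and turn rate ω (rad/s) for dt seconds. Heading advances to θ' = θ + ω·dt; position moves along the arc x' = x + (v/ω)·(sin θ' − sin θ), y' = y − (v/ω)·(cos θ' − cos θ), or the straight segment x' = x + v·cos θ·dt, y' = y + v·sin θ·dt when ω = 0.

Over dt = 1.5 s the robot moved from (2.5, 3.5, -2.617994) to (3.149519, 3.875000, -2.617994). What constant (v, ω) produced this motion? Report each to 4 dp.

v = -0.5000, ω = 0.0000

Δθ = -2.617994 − -2.617994 = 0.000000
ω = Δθ/dt = 0.000000/1.5 = 0.0000
ω = 0 → v = (Δx·cos θ + Δy·sin θ)/dt = -0.5000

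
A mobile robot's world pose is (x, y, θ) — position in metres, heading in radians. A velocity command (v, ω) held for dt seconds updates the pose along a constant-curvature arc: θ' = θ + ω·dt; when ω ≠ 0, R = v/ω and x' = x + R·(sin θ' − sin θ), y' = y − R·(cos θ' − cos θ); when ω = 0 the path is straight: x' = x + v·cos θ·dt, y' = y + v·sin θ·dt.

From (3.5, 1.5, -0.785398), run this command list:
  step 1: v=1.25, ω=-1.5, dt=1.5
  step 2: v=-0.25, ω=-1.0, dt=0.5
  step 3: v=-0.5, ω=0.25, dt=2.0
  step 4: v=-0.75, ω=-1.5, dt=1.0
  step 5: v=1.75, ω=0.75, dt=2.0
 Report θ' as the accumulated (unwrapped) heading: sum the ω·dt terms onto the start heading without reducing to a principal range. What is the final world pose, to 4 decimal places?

step 1: θ'=-3.0354 (R=-0.8333) → pose (2.9991, 0.0821, -3.0354)
step 2: θ'=-3.5354 (R=0.2500) → pose (3.1215, 0.0644, -3.5354)
step 3: θ'=-3.0354 (R=-2.0000) → pose (4.1009, -0.0774, -3.0354)
step 4: θ'=-4.5354 (R=0.5000) → pose (4.6461, -0.4866, -4.5354)
step 5: θ'=-3.0354 (R=2.3333) → pose (2.1019, 1.4228, -3.0354)

(2.1019, 1.4228, -3.0354)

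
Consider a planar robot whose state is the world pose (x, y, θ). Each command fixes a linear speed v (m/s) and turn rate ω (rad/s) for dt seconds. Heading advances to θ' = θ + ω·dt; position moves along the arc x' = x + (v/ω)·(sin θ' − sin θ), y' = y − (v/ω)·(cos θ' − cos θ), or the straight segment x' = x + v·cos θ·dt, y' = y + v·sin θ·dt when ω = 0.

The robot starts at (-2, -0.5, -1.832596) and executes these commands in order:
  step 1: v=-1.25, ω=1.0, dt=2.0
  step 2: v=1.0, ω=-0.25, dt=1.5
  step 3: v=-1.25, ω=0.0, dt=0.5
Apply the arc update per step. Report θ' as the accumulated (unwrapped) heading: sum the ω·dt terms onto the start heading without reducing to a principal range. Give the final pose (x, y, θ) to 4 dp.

step 1: θ'=0.1674 (R=-1.2500) → pose (-3.4157, 1.0560, 0.1674)
step 2: θ'=-0.2076 (R=-4.0000) → pose (-1.9248, 1.0261, -0.2076)
step 3: θ'=-0.2076 (straight) → pose (-2.5363, 1.1549, -0.2076)

(-2.5363, 1.1549, -0.2076)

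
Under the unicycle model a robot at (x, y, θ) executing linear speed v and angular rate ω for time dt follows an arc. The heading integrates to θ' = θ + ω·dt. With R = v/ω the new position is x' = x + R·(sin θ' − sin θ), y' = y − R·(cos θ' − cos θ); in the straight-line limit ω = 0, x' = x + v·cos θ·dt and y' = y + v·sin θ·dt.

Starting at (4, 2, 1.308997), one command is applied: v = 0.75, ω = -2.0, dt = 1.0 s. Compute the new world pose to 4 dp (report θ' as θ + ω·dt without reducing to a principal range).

θ' = 1.3090 + -2.0·1.0 = -0.6910
R = v/ω = 0.75/-2.0 = -0.3750
x' = 4 + -0.3750·(sin -0.6910 − sin 1.3090) = 4.6012
y' = 2 − -0.3750·(cos -0.6910 − cos 1.3090) = 2.1919

(4.6012, 2.1919, -0.6910)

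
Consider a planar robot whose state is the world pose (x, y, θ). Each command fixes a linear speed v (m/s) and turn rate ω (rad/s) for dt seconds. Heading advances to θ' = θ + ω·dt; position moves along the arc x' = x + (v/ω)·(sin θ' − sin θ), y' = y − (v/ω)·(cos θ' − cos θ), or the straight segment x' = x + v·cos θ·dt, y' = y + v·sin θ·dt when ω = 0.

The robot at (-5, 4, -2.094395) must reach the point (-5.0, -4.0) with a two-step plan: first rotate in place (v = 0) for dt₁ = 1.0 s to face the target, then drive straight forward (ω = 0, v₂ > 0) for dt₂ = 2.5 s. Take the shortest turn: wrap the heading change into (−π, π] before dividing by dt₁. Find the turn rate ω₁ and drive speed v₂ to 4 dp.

heading to target = atan2(-4−4, -5−-5) = -1.5708
Δθ = wrap(-1.5708 − -2.0944) = 0.5236; ω₁ = Δθ/dt₁ = 0.5236
distance = √((-5−-5)² + (-4−4)²) = 8.0000; v₂ = distance/dt₂ = 3.2000

ω₁ = 0.5236, v₂ = 3.2000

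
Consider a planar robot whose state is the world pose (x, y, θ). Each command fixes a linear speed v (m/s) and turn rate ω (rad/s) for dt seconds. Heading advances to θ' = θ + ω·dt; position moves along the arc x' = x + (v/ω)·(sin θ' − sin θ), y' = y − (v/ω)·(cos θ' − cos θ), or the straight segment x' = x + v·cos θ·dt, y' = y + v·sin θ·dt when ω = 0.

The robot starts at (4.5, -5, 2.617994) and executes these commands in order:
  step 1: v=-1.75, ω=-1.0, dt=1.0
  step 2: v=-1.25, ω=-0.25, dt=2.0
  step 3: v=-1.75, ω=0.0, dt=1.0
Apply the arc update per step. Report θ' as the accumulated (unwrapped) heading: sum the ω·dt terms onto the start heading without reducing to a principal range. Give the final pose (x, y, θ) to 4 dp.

(4.1091, -10.4300, 1.1180)

step 1: θ'=1.6180 (R=1.7500) → pose (5.3731, -6.4330, 1.6180)
step 2: θ'=1.1180 (R=5.0000) → pose (4.8747, -8.8563, 1.1180)
step 3: θ'=1.1180 (straight) → pose (4.1091, -10.4300, 1.1180)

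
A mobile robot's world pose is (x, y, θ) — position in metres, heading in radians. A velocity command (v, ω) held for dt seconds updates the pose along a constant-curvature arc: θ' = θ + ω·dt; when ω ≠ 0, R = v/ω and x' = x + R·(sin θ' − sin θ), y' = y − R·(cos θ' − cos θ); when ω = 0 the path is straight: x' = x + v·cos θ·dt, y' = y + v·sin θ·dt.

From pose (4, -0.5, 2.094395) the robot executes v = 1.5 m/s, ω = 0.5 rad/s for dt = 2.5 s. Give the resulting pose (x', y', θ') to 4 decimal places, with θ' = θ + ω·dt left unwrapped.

θ' = 2.0944 + 0.5·2.5 = 3.3444
R = v/ω = 1.5/0.5 = 3.0000
x' = 4 + 3.0000·(sin 3.3444 − sin 2.0944) = 0.7977
y' = -0.5 − 3.0000·(cos 3.3444 − cos 2.0944) = 0.9385

(0.7977, 0.9385, 3.3444)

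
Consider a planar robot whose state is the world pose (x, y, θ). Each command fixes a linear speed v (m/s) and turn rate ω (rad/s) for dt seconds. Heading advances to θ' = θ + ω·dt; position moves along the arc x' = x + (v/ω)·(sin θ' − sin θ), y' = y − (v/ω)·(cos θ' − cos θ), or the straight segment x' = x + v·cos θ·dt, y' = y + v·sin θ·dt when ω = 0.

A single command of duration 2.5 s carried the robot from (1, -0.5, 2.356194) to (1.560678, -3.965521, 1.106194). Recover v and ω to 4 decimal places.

Δθ = 1.106194 − 2.356194 = -1.250000
ω = Δθ/dt = -1.250000/2.5 = -0.5000
R = −Δy/(cos θ' − cos θ) = 3.0000
v = R·ω = 3.0000·-0.5000 = -1.5000

v = -1.5000, ω = -0.5000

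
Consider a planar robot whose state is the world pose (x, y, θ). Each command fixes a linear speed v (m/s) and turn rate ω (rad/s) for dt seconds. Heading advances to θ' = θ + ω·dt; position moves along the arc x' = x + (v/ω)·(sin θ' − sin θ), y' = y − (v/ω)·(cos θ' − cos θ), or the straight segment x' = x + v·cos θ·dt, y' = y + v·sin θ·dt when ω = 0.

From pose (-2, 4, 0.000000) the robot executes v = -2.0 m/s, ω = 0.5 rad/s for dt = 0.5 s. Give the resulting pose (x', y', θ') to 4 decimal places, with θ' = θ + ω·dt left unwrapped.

(-2.9896, 3.8756, 0.2500)

θ' = 0.0000 + 0.5·0.5 = 0.2500
R = v/ω = -2.0/0.5 = -4.0000
x' = -2 + -4.0000·(sin 0.2500 − sin 0.0000) = -2.9896
y' = 4 − -4.0000·(cos 0.2500 − cos 0.0000) = 3.8756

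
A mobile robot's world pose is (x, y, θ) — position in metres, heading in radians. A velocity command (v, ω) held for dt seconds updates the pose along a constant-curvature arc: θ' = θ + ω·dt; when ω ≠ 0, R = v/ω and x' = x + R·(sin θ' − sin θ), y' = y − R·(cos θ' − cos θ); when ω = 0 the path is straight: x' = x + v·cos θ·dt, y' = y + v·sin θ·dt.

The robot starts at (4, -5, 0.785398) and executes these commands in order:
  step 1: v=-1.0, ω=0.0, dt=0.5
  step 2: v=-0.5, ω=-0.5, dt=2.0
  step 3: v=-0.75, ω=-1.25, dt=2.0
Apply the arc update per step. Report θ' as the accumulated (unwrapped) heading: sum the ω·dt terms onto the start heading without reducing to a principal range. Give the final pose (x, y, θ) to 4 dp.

(2.6057, -4.4911, -2.7146)

step 1: θ'=0.7854 (straight) → pose (3.6464, -5.3536, 0.7854)
step 2: θ'=-0.2146 (R=1.0000) → pose (2.7264, -5.6235, -0.2146)
step 3: θ'=-2.7146 (R=0.6000) → pose (2.6057, -4.4911, -2.7146)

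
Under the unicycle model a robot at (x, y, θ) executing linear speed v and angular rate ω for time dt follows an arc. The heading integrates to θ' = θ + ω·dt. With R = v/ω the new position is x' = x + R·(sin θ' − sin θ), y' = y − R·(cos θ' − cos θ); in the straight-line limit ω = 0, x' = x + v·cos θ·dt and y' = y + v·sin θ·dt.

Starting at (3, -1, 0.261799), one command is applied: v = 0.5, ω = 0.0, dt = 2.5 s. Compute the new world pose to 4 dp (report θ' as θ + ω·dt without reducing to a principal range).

θ' = 0.2618 + 0.0·2.5 = 0.2618
ω = 0 → straight: x' = 3 + 0.5·cos(0.2618)·2.5 = 4.2074
y' = -1 + 0.5·sin(0.2618)·2.5 = -0.6765

(4.2074, -0.6765, 0.2618)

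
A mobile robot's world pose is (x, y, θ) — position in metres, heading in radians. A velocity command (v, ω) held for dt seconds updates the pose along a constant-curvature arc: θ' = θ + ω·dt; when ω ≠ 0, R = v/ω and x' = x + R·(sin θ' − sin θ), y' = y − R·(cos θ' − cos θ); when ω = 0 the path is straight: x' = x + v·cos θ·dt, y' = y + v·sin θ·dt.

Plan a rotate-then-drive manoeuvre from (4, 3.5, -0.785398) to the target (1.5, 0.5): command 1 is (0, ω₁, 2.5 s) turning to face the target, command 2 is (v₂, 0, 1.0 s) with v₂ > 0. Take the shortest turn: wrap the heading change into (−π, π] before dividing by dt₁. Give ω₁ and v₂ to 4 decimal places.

heading to target = atan2(0.5−3.5, 1.5−4) = -2.2655
Δθ = wrap(-2.2655 − -0.7854) = -1.4801; ω₁ = Δθ/dt₁ = -0.5921
distance = √((1.5−4)² + (0.5−3.5)²) = 3.9051; v₂ = distance/dt₂ = 3.9051

ω₁ = -0.5921, v₂ = 3.9051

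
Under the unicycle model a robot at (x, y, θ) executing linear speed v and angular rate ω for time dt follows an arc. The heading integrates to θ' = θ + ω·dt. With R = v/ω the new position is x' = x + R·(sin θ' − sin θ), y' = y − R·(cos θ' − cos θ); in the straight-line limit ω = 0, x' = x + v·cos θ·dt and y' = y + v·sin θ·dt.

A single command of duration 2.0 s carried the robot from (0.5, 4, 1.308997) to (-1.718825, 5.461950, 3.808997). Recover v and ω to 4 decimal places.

v = 1.7500, ω = 1.2500

Δθ = 3.808997 − 1.308997 = 2.500000
ω = Δθ/dt = 2.500000/2.0 = 1.2500
R = Δx/(sin θ' − sin θ) = 1.4000
v = R·ω = 1.4000·1.2500 = 1.7500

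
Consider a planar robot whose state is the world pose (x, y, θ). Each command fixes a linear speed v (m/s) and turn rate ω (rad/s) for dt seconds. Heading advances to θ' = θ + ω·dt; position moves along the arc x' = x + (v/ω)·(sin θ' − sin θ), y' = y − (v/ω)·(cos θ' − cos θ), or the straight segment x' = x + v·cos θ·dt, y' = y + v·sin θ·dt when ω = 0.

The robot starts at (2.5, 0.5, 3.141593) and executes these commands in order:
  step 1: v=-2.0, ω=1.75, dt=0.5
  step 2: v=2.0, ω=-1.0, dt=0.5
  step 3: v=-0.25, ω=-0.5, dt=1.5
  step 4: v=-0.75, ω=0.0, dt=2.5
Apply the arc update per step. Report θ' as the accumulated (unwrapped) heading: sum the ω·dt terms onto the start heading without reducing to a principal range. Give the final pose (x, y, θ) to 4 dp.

(4.6856, -0.3555, 2.7666)

step 1: θ'=4.0166 (R=-1.1429) → pose (3.3772, 0.9103, 4.0166)
step 2: θ'=3.5166 (R=-2.0000) → pose (2.5747, 0.3313, 3.5166)
step 3: θ'=2.7666 (R=0.5000) → pose (2.9409, 0.3313, 2.7666)
step 4: θ'=2.7666 (straight) → pose (4.6856, -0.3555, 2.7666)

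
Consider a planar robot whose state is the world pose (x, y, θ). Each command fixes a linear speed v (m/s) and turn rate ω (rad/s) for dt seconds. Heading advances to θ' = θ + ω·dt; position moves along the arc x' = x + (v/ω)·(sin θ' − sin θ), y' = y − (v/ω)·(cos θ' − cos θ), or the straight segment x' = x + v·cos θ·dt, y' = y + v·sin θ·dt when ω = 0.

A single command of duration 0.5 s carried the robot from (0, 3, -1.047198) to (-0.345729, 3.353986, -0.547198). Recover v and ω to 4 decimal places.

Δθ = -0.547198 − -1.047198 = 0.500000
ω = Δθ/dt = 0.500000/0.5 = 1.0000
R = −Δy/(cos θ' − cos θ) = -1.0000
v = R·ω = -1.0000·1.0000 = -1.0000

v = -1.0000, ω = 1.0000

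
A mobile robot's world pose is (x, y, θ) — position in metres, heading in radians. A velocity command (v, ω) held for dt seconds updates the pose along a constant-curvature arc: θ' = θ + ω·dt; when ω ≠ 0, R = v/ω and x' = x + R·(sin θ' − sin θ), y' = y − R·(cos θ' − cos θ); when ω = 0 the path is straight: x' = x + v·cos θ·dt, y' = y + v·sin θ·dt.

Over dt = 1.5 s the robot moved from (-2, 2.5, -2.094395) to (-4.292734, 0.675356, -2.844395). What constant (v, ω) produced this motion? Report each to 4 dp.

v = 2.0000, ω = -0.5000

Δθ = -2.844395 − -2.094395 = -0.750000
ω = Δθ/dt = -0.750000/1.5 = -0.5000
R = Δx/(sin θ' − sin θ) = -4.0000
v = R·ω = -4.0000·-0.5000 = 2.0000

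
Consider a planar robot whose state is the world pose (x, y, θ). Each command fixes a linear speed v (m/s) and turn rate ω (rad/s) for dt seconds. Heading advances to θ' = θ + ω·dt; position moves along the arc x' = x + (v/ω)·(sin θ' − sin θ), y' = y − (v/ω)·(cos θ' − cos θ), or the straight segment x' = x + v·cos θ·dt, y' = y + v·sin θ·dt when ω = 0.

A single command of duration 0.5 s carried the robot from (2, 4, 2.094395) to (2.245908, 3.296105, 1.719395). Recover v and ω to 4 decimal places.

v = -1.5000, ω = -0.7500

Δθ = 1.719395 − 2.094395 = -0.375000
ω = Δθ/dt = -0.375000/0.5 = -0.7500
R = −Δy/(cos θ' − cos θ) = 2.0000
v = R·ω = 2.0000·-0.7500 = -1.5000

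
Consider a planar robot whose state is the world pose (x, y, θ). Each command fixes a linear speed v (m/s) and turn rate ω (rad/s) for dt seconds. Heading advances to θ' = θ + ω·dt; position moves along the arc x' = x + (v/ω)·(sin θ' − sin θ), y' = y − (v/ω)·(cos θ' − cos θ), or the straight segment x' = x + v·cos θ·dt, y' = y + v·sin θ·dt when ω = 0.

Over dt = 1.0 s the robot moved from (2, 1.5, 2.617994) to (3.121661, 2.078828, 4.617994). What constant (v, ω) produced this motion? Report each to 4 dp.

Δθ = 4.617994 − 2.617994 = 2.000000
ω = Δθ/dt = 2.000000/1.0 = 2.0000
R = Δx/(sin θ' − sin θ) = -0.7500
v = R·ω = -0.7500·2.0000 = -1.5000

v = -1.5000, ω = 2.0000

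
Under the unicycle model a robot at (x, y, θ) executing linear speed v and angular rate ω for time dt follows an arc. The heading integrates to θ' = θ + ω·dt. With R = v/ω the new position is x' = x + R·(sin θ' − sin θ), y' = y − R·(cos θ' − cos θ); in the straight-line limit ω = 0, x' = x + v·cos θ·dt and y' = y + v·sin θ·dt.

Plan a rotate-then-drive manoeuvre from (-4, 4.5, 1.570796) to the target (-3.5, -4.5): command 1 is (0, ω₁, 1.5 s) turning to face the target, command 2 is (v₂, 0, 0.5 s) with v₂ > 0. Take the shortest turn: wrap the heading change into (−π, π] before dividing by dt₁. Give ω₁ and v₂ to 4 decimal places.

heading to target = atan2(-4.5−4.5, -3.5−-4) = -1.5153
Δθ = wrap(-1.5153 − 1.5708) = -3.0861; ω₁ = Δθ/dt₁ = -2.0574
distance = √((-3.5−-4)² + (-4.5−4.5)²) = 9.0139; v₂ = distance/dt₂ = 18.0278

ω₁ = -2.0574, v₂ = 18.0278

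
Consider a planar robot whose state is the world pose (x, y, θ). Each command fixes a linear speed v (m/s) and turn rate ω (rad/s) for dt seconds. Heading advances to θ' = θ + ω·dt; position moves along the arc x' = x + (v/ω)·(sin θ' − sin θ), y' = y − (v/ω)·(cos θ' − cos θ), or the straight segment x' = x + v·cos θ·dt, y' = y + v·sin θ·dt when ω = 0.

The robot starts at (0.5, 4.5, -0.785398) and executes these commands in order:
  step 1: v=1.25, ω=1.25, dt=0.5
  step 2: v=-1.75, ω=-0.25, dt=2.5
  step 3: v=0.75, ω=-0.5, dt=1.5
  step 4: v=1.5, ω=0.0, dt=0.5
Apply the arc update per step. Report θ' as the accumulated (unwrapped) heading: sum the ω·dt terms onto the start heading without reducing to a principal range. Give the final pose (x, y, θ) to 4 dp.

step 1: θ'=-0.1604 (R=1.0000) → pose (1.0474, 4.2199, -0.1604)
step 2: θ'=-0.7854 (R=7.0000) → pose (-2.7844, 6.1803, -0.7854)
step 3: θ'=-1.5354 (R=-1.5000) → pose (-2.3460, 5.1728, -1.5354)
step 4: θ'=-1.5354 (straight) → pose (-2.3194, 4.4232, -1.5354)

(-2.3194, 4.4232, -1.5354)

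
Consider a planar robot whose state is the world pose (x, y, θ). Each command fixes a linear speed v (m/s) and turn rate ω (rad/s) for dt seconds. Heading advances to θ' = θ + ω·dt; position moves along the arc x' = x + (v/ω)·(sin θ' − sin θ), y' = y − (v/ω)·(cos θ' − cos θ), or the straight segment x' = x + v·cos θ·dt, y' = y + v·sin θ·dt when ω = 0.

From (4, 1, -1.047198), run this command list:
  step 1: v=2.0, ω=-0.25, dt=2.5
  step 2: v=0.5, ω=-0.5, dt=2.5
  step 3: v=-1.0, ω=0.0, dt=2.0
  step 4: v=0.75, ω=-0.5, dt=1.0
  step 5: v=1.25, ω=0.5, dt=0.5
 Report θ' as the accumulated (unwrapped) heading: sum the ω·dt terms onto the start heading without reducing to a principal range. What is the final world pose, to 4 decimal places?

(4.8478, -4.1300, -3.1722)

step 1: θ'=-1.6722 (R=-8.0000) → pose (5.0307, -3.8098, -1.6722)
step 2: θ'=-2.9222 (R=-1.0000) → pose (4.2535, -4.6846, -2.9222)
step 3: θ'=-2.9222 (straight) → pose (6.2055, -4.2493, -2.9222)
step 4: θ'=-3.4222 (R=-1.5000) → pose (5.4637, -4.2266, -3.4222)
step 5: θ'=-3.1722 (R=2.5000) → pose (4.8478, -4.1300, -3.1722)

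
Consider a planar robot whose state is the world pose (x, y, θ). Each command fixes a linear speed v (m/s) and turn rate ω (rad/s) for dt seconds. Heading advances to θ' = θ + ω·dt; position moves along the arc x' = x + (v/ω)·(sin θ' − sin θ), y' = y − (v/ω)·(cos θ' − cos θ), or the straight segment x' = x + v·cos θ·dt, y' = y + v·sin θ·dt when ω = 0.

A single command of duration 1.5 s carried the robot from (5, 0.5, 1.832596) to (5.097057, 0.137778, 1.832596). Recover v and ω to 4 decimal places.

v = -0.2500, ω = 0.0000

Δθ = 1.832596 − 1.832596 = 0.000000
ω = Δθ/dt = 0.000000/1.5 = 0.0000
ω = 0 → v = (Δx·cos θ + Δy·sin θ)/dt = -0.2500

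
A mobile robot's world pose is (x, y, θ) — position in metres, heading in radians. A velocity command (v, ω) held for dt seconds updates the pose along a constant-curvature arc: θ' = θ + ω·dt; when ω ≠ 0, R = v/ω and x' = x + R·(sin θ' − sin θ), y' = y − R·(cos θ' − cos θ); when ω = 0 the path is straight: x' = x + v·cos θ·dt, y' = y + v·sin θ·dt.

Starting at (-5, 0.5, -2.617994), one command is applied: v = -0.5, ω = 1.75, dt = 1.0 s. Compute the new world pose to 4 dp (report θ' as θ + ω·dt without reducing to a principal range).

(-4.9248, 0.9321, -0.8680)

θ' = -2.6180 + 1.75·1.0 = -0.8680
R = v/ω = -0.5/1.75 = -0.2857
x' = -5 + -0.2857·(sin -0.8680 − sin -2.6180) = -4.9248
y' = 0.5 − -0.2857·(cos -0.8680 − cos -2.6180) = 0.9321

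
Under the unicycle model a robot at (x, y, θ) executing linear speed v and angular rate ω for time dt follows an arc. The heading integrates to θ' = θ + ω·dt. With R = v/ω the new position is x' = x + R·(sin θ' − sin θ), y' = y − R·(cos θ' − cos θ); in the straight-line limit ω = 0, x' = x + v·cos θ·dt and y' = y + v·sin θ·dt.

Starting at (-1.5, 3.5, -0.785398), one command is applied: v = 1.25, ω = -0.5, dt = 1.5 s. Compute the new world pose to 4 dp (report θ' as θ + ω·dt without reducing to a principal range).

(-0.7693, 1.8207, -1.5354)

θ' = -0.7854 + -0.5·1.5 = -1.5354
R = v/ω = 1.25/-0.5 = -2.5000
x' = -1.5 + -2.5000·(sin -1.5354 − sin -0.7854) = -0.7693
y' = 3.5 − -2.5000·(cos -1.5354 − cos -0.7854) = 1.8207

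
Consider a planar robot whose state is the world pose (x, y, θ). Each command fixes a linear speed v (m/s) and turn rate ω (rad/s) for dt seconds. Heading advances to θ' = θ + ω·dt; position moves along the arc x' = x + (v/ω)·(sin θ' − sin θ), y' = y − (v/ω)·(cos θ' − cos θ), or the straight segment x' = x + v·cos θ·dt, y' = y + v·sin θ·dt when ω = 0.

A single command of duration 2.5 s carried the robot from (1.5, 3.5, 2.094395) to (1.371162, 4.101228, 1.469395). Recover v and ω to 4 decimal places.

v = 0.2500, ω = -0.2500

Δθ = 1.469395 − 2.094395 = -0.625000
ω = Δθ/dt = -0.625000/2.5 = -0.2500
R = −Δy/(cos θ' − cos θ) = -1.0000
v = R·ω = -1.0000·-0.2500 = 0.2500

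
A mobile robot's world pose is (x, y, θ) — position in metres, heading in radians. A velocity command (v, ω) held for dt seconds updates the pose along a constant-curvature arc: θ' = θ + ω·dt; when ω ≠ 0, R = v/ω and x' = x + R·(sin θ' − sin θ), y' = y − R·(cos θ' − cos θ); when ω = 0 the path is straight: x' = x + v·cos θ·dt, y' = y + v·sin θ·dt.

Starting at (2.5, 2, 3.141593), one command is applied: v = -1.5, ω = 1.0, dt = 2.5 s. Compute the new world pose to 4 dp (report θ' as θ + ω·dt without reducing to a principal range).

θ' = 3.1416 + 1.0·2.5 = 5.6416
R = v/ω = -1.5/1.0 = -1.5000
x' = 2.5 + -1.5000·(sin 5.6416 − sin 3.1416) = 3.3977
y' = 2 − -1.5000·(cos 5.6416 − cos 3.1416) = 4.7017

(3.3977, 4.7017, 5.6416)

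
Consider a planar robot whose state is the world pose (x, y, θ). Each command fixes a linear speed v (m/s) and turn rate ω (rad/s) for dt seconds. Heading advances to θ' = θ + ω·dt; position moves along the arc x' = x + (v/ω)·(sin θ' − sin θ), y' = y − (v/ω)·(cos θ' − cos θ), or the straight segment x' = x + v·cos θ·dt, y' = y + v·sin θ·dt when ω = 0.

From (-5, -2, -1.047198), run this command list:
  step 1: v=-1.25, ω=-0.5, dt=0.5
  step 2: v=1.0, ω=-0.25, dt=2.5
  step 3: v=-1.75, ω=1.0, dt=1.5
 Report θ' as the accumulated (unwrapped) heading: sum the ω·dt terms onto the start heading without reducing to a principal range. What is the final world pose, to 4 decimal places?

step 1: θ'=-1.2972 (R=2.5000) → pose (-5.2419, -1.4255, -1.2972)
step 2: θ'=-1.9222 (R=-4.0000) → pose (-5.3376, -3.8831, -1.9222)
step 3: θ'=-0.4222 (R=-1.7500) → pose (-6.2636, -1.6844, -0.4222)

(-6.2636, -1.6844, -0.4222)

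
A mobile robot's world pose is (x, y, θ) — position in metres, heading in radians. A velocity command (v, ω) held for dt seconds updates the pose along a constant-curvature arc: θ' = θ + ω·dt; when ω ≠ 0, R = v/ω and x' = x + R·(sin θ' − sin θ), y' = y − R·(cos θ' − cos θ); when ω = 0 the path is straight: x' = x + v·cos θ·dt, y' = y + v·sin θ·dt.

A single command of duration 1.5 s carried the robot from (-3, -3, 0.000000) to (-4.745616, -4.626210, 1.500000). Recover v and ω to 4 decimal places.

Δθ = 1.500000 − 0.000000 = 1.500000
ω = Δθ/dt = 1.500000/1.5 = 1.0000
R = Δx/(sin θ' − sin θ) = -1.7500
v = R·ω = -1.7500·1.0000 = -1.7500

v = -1.7500, ω = 1.0000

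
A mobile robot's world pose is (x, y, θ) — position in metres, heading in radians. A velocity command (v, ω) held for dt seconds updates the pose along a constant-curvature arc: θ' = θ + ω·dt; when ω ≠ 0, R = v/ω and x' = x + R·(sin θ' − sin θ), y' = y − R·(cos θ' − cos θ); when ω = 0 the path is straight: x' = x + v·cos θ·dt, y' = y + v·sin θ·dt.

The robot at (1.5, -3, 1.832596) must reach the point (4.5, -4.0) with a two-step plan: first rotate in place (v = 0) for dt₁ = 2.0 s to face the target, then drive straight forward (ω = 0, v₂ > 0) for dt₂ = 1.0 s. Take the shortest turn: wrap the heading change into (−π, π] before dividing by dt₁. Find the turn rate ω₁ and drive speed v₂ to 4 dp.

heading to target = atan2(-4−-3, 4.5−1.5) = -0.3218
Δθ = wrap(-0.3218 − 1.8326) = -2.1543; ω₁ = Δθ/dt₁ = -1.0772
distance = √((4.5−1.5)² + (-4−-3)²) = 3.1623; v₂ = distance/dt₂ = 3.1623

ω₁ = -1.0772, v₂ = 3.1623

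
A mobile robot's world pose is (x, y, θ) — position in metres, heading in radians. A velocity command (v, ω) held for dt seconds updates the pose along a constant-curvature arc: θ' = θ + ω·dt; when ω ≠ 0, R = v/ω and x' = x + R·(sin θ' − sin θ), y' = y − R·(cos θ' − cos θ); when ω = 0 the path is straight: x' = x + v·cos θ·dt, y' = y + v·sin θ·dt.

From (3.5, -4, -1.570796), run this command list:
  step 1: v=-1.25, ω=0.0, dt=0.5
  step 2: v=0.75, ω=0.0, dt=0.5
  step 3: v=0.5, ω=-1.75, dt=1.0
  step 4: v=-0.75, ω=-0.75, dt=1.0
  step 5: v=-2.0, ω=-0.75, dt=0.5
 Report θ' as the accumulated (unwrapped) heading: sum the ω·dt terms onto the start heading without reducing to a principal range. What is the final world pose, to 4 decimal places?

(4.2223, -5.3101, -4.4458)

step 1: θ'=-1.5708 (straight) → pose (3.5000, -3.3750, -1.5708)
step 2: θ'=-1.5708 (straight) → pose (3.5000, -3.7500, -1.5708)
step 3: θ'=-3.3208 (R=-0.2857) → pose (3.1634, -4.0311, -3.3208)
step 4: θ'=-4.0708 (R=1.0000) → pose (3.7863, -4.4167, -4.0708)
step 5: θ'=-4.4458 (R=2.6667) → pose (4.2223, -5.3101, -4.4458)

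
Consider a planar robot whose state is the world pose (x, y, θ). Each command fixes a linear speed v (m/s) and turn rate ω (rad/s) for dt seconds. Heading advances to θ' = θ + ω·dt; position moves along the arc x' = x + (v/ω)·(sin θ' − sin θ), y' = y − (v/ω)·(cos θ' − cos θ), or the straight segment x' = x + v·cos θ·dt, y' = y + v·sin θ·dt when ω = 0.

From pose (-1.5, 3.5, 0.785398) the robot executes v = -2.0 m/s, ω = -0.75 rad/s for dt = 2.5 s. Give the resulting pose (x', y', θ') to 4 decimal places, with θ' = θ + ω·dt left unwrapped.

(-5.7495, 4.1514, -1.0896)

θ' = 0.7854 + -0.75·2.5 = -1.0896
R = v/ω = -2.0/-0.75 = 2.6667
x' = -1.5 + 2.6667·(sin -1.0896 − sin 0.7854) = -5.7495
y' = 3.5 − 2.6667·(cos -1.0896 − cos 0.7854) = 4.1514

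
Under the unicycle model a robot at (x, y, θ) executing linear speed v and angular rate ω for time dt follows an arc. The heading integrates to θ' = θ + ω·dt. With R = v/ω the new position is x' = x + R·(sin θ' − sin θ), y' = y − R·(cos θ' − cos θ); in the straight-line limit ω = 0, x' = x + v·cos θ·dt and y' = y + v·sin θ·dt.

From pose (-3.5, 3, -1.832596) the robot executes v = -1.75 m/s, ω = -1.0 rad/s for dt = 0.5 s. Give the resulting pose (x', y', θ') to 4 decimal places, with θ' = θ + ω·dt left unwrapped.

(-3.0759, 3.7550, -2.3326)

θ' = -1.8326 + -1.0·0.5 = -2.3326
R = v/ω = -1.75/-1.0 = 1.7500
x' = -3.5 + 1.7500·(sin -2.3326 − sin -1.8326) = -3.0759
y' = 3 − 1.7500·(cos -2.3326 − cos -1.8326) = 3.7550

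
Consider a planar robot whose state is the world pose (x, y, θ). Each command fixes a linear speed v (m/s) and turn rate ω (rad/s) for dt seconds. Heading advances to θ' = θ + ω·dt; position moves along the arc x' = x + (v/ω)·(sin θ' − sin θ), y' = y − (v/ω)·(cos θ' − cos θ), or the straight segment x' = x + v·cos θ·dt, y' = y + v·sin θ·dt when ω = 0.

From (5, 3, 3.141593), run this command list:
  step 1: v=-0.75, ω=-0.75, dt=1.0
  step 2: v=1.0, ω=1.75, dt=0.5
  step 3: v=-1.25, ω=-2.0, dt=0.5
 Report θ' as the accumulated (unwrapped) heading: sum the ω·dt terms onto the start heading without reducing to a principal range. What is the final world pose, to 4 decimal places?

(5.7785, 2.6611, 2.2666)

step 1: θ'=2.3916 (R=1.0000) → pose (5.6816, 2.7317, 2.3916)
step 2: θ'=3.2666 (R=0.5714) → pose (5.2209, 2.8806, 3.2666)
step 3: θ'=2.2666 (R=0.6250) → pose (5.7785, 2.6611, 2.2666)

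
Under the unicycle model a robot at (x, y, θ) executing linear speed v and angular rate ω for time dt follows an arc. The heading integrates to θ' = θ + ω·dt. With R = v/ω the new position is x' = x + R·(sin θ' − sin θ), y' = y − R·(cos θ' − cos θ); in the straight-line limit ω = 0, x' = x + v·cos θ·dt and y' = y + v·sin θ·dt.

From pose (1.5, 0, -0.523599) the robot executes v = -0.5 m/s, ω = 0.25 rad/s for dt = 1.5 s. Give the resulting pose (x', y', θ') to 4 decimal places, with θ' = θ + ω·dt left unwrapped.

θ' = -0.5236 + 0.25·1.5 = -0.1486
R = v/ω = -0.5/0.25 = -2.0000
x' = 1.5 + -2.0000·(sin -0.1486 − sin -0.5236) = 0.7961
y' = 0 − -2.0000·(cos -0.1486 − cos -0.5236) = 0.2459

(0.7961, 0.2459, -0.1486)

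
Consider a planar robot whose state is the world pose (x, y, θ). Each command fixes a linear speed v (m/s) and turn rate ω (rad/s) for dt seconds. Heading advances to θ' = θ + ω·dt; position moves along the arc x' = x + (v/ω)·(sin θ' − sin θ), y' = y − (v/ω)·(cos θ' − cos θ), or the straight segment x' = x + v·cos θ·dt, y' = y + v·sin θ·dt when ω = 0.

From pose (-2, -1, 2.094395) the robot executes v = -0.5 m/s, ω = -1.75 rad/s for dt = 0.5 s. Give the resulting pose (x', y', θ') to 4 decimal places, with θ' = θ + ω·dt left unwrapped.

(-1.9792, -1.2412, 1.2194)

θ' = 2.0944 + -1.75·0.5 = 1.2194
R = v/ω = -0.5/-1.75 = 0.2857
x' = -2 + 0.2857·(sin 1.2194 − sin 2.0944) = -1.9792
y' = -1 − 0.2857·(cos 1.2194 − cos 2.0944) = -1.2412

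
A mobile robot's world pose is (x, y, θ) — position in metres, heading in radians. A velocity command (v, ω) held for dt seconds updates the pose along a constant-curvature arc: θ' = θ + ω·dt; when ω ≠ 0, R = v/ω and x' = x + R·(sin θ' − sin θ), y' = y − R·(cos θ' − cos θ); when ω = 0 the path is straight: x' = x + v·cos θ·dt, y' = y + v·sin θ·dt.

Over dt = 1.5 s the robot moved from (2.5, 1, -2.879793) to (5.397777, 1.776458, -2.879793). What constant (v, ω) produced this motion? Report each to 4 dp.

Δθ = -2.879793 − -2.879793 = 0.000000
ω = Δθ/dt = 0.000000/1.5 = 0.0000
ω = 0 → v = (Δx·cos θ + Δy·sin θ)/dt = -2.0000

v = -2.0000, ω = 0.0000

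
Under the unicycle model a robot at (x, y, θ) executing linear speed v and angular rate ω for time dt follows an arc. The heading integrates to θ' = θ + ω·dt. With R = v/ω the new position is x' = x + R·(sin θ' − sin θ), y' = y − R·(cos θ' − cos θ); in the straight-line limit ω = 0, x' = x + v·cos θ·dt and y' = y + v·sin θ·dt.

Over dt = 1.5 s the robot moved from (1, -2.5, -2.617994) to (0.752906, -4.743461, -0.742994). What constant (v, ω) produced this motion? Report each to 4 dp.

v = 1.7500, ω = 1.2500

Δθ = -0.742994 − -2.617994 = 1.875000
ω = Δθ/dt = 1.875000/1.5 = 1.2500
R = −Δy/(cos θ' − cos θ) = 1.4000
v = R·ω = 1.4000·1.2500 = 1.7500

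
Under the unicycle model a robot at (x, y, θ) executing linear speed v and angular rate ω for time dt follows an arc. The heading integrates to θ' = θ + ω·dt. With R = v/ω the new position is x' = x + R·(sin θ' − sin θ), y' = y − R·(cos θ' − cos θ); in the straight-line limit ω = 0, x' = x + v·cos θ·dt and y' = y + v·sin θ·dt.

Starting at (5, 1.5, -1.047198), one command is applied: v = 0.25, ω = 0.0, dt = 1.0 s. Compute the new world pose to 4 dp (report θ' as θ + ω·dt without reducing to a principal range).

(5.1250, 1.2835, -1.0472)

θ' = -1.0472 + 0.0·1.0 = -1.0472
ω = 0 → straight: x' = 5 + 0.25·cos(-1.0472)·1.0 = 5.1250
y' = 1.5 + 0.25·sin(-1.0472)·1.0 = 1.2835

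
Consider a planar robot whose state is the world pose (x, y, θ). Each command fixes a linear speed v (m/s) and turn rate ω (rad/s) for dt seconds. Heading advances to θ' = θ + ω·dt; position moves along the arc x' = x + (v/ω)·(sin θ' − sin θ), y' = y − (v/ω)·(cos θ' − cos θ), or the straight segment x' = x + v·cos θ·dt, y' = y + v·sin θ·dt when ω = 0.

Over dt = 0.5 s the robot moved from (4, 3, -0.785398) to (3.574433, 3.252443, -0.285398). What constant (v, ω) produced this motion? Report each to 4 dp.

Δθ = -0.285398 − -0.785398 = 0.500000
ω = Δθ/dt = 0.500000/0.5 = 1.0000
R = Δx/(sin θ' − sin θ) = -1.0000
v = R·ω = -1.0000·1.0000 = -1.0000

v = -1.0000, ω = 1.0000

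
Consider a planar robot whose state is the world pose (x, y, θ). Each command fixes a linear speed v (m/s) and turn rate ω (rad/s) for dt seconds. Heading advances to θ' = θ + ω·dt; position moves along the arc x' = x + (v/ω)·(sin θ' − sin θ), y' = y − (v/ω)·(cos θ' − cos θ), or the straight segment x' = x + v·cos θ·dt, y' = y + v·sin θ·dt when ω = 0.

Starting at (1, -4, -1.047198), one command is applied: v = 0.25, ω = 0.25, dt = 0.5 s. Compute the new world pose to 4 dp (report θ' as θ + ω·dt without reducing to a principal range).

(1.0691, -4.1041, -0.9222)

θ' = -1.0472 + 0.25·0.5 = -0.9222
R = v/ω = 0.25/0.25 = 1.0000
x' = 1 + 1.0000·(sin -0.9222 − sin -1.0472) = 1.0691
y' = -4 − 1.0000·(cos -0.9222 − cos -1.0472) = -4.1041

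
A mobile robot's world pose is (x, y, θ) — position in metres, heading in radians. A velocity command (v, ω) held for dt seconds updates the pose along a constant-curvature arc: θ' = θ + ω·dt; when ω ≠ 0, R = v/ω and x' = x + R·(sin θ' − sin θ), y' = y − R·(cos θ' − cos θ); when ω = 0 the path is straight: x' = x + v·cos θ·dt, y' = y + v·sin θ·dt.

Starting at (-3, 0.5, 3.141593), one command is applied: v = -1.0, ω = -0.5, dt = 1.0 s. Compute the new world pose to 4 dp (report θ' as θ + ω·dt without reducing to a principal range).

θ' = 3.1416 + -0.5·1.0 = 2.6416
R = v/ω = -1.0/-0.5 = 2.0000
x' = -3 + 2.0000·(sin 2.6416 − sin 3.1416) = -2.0411
y' = 0.5 − 2.0000·(cos 2.6416 − cos 3.1416) = 0.2552

(-2.0411, 0.2552, 2.6416)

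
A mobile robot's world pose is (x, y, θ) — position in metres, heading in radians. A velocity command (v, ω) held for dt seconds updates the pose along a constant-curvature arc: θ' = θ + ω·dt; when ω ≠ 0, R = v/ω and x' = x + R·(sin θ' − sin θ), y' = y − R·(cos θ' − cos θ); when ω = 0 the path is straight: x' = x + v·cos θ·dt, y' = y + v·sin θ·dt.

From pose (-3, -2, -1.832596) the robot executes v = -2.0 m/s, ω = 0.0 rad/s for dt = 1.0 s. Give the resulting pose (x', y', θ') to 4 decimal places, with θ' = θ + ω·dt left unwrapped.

(-2.4824, -0.0681, -1.8326)

θ' = -1.8326 + 0.0·1.0 = -1.8326
ω = 0 → straight: x' = -3 + -2.0·cos(-1.8326)·1.0 = -2.4824
y' = -2 + -2.0·sin(-1.8326)·1.0 = -0.0681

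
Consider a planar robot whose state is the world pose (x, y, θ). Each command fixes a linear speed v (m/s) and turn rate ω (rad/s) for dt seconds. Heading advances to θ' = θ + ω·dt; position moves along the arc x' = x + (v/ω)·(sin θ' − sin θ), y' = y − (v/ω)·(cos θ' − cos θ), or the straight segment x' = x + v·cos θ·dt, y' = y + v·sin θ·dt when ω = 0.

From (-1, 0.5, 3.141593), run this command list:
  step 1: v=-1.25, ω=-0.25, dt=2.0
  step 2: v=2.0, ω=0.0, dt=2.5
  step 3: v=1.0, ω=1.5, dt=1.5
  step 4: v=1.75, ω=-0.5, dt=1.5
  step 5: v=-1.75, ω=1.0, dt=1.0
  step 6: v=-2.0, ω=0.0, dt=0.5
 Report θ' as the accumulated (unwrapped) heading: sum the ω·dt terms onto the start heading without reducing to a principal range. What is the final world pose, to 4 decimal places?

(-4.7626, 1.6493, 5.1416)

step 1: θ'=2.6416 (R=5.0000) → pose (1.3971, -0.1121, 2.6416)
step 2: θ'=2.6416 (straight) → pose (-2.9908, 2.2850, 2.6416)
step 3: θ'=4.8916 (R=0.6667) → pose (-3.9664, 1.5812, 4.8916)
step 4: θ'=4.1416 (R=-3.5000) → pose (-4.4652, -0.9338, 4.1416)
step 5: θ'=5.1416 (R=-1.7500) → pose (-4.3465, 0.7400, 5.1416)
step 6: θ'=5.1416 (straight) → pose (-4.7626, 1.6493, 5.1416)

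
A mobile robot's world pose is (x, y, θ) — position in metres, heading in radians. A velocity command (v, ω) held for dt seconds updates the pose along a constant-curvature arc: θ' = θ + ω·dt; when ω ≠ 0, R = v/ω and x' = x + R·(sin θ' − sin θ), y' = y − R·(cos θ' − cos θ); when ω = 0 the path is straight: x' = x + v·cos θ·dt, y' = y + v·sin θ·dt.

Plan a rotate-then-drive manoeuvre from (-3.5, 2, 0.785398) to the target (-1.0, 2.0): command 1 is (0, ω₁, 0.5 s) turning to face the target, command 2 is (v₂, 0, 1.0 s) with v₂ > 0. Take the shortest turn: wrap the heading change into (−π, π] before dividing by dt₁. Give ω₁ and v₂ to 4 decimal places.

ω₁ = -1.5708, v₂ = 2.5000

heading to target = atan2(2−2, -1−-3.5) = 0.0000
Δθ = wrap(0.0000 − 0.7854) = -0.7854; ω₁ = Δθ/dt₁ = -1.5708
distance = √((-1−-3.5)² + (2−2)²) = 2.5000; v₂ = distance/dt₂ = 2.5000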